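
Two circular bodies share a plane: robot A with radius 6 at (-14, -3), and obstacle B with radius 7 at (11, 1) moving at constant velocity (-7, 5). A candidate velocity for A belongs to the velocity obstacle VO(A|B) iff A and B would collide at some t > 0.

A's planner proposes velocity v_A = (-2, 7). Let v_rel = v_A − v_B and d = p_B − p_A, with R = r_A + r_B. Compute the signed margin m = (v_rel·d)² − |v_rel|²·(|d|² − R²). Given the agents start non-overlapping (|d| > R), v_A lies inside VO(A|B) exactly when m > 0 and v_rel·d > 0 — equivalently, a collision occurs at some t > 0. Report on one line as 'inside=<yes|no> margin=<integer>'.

d = (25, 4),  |d|² = 641;  R = 6+7 = 13,  c = 641−13² = 472
v_rel = (5, 2),  |v_rel|² = 29;  v_rel·d = (5)·(25) + (2)·(4) = 133
29·t² − 266·t + 472 = 0  ⇒  m = 133² − 29·472 = 4001
m = 4001 > 0,  v_rel·d = 133 > 0  ⇒  inside

inside=yes margin=4001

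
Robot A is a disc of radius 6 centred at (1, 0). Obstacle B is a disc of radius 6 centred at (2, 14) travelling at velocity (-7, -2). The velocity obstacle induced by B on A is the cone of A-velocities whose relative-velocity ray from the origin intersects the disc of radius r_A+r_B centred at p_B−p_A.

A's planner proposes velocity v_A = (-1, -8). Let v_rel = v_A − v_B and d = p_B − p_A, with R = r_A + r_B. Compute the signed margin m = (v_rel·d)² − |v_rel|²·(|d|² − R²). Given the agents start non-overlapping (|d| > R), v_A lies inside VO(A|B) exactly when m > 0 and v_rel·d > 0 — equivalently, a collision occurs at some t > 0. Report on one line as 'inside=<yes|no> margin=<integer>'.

d = (1, 14),  |d|² = 197;  R = 6+6 = 12,  c = 197−12² = 53
v_rel = (6, -6),  |v_rel|² = 72;  v_rel·d = (6)·(1) + (-6)·(14) = -78
72·t² + 156·t + 53 = 0  ⇒  m = (-78)² − 72·53 = 2268
m = 2268 > 0,  v_rel·d = -78 < 0  ⇒  outside

inside=no margin=2268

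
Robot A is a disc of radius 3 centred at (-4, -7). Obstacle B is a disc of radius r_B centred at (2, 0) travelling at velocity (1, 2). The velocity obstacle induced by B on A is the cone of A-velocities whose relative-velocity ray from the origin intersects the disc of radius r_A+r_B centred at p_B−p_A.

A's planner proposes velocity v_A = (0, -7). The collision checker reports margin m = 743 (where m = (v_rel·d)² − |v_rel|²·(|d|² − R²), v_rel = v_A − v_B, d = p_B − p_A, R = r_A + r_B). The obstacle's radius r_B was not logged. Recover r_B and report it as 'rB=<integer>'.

m = 743
d = (6, 7);  v_rel = (-1, -9),  |v_rel|² = 82
v_rel×d = (-1)·(7) − (-9)·(6) = 47
since m = R²·82 − 47²:  R² = (2209 + 743) / 82 = 36
R = √36 = 6  ⇒  r_B = 6 − 3 = 3

rB=3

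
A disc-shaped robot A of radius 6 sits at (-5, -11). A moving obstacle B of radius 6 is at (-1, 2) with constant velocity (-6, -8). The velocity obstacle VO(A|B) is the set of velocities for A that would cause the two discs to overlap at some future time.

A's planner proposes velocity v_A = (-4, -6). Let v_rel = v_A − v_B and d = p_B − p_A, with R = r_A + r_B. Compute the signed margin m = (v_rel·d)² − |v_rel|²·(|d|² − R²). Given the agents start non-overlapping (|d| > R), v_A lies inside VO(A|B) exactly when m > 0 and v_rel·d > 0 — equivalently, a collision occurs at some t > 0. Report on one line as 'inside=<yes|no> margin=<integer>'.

d = (4, 13),  |d|² = 185;  R = 6+6 = 12,  c = 185−12² = 41
v_rel = (2, 2),  |v_rel|² = 8;  v_rel·d = (2)·(4) + (2)·(13) = 34
8·t² − 68·t + 41 = 0  ⇒  m = 34² − 8·41 = 828
m = 828 > 0,  v_rel·d = 34 > 0  ⇒  inside

inside=yes margin=828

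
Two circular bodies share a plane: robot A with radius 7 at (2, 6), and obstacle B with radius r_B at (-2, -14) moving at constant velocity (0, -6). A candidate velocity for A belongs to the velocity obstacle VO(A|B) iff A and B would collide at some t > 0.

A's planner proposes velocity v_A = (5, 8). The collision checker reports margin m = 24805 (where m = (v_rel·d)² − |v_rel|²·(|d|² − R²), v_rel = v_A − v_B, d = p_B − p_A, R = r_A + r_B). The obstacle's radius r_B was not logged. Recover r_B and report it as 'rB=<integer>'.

m = 24805
d = (-4, -20);  v_rel = (5, 14),  |v_rel|² = 221
v_rel×d = (5)·(-20) − (14)·(-4) = -44
since m = R²·221 − (-44)²:  R² = (1936 + 24805) / 221 = 121
R = √121 = 11  ⇒  r_B = 11 − 7 = 4

rB=4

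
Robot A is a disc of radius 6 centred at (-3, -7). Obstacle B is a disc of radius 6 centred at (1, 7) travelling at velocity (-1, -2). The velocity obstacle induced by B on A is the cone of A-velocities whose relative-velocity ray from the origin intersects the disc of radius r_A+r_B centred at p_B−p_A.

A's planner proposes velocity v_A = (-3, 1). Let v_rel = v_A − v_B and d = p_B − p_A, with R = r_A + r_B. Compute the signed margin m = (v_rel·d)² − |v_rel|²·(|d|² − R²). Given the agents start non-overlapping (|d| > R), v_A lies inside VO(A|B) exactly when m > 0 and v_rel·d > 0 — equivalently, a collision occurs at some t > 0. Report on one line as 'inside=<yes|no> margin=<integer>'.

d = (4, 14),  |d|² = 212;  R = 6+6 = 12,  c = 212−12² = 68
v_rel = (-2, 3),  |v_rel|² = 13;  v_rel·d = (-2)·(4) + (3)·(14) = 34
13·t² − 68·t + 68 = 0  ⇒  m = 34² − 13·68 = 272
m = 272 > 0,  v_rel·d = 34 > 0  ⇒  inside

inside=yes margin=272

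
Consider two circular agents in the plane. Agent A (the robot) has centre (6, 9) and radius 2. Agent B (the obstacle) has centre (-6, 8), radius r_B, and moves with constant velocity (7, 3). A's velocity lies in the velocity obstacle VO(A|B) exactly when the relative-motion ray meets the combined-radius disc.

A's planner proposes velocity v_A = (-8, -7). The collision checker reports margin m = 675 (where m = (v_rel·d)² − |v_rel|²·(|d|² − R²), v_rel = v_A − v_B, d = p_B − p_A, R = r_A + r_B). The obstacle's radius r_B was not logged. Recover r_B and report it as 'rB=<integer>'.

m = 675
d = (-12, -1);  v_rel = (-15, -10),  |v_rel|² = 325
v_rel×d = (-15)·(-1) − (-10)·(-12) = -105
since m = R²·325 − (-105)²:  R² = (11025 + 675) / 325 = 36
R = √36 = 6  ⇒  r_B = 6 − 2 = 4

rB=4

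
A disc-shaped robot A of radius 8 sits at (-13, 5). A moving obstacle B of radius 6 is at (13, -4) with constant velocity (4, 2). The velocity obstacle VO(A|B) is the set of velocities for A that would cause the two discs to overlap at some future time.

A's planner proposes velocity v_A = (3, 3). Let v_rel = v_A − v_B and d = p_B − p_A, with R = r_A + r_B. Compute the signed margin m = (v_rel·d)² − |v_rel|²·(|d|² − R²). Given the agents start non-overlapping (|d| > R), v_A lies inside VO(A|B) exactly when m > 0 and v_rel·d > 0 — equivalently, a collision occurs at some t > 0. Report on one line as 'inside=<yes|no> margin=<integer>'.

d = (26, -9),  |d|² = 757;  R = 8+6 = 14,  c = 757−14² = 561
v_rel = (-1, 1),  |v_rel|² = 2;  v_rel·d = (-1)·(26) + (1)·(-9) = -35
2·t² + 70·t + 561 = 0  ⇒  m = (-35)² − 2·561 = 103
m = 103 > 0,  v_rel·d = -35 < 0  ⇒  outside

inside=no margin=103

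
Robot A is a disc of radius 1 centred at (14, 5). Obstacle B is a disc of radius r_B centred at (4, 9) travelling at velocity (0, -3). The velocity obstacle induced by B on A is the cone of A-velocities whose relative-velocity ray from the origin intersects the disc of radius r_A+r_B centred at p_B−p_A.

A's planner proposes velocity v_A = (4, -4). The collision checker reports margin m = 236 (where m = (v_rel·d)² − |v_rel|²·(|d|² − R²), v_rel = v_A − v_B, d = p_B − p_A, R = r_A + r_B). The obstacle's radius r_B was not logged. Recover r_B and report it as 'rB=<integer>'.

m = 236
d = (-10, 4);  v_rel = (4, -1),  |v_rel|² = 17
v_rel×d = (4)·(4) − (-1)·(-10) = 6
since m = R²·17 − 6²:  R² = (36 + 236) / 17 = 16
R = √16 = 4  ⇒  r_B = 4 − 1 = 3

rB=3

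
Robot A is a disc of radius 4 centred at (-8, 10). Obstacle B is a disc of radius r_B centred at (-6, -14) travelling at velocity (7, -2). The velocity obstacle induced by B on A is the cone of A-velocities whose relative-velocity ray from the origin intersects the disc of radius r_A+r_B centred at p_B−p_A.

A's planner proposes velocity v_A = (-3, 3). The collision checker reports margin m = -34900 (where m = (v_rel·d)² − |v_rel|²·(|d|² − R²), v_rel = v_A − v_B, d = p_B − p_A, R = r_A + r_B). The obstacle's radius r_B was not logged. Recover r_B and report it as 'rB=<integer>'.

m = -34900
d = (2, -24);  v_rel = (-10, 5),  |v_rel|² = 125
v_rel×d = (-10)·(-24) − (5)·(2) = 230
since m = R²·125 − 230²:  R² = (52900 + -34900) / 125 = 144
R = √144 = 12  ⇒  r_B = 12 − 4 = 8

rB=8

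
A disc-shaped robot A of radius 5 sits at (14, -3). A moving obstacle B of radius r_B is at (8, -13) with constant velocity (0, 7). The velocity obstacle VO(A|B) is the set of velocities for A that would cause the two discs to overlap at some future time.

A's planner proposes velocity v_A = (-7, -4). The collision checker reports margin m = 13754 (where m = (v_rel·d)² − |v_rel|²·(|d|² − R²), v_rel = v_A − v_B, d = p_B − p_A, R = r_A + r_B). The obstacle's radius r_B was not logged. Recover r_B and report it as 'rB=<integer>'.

m = 13754
d = (-6, -10);  v_rel = (-7, -11),  |v_rel|² = 170
v_rel×d = (-7)·(-10) − (-11)·(-6) = 4
since m = R²·170 − 4²:  R² = (16 + 13754) / 170 = 81
R = √81 = 9  ⇒  r_B = 9 − 5 = 4

rB=4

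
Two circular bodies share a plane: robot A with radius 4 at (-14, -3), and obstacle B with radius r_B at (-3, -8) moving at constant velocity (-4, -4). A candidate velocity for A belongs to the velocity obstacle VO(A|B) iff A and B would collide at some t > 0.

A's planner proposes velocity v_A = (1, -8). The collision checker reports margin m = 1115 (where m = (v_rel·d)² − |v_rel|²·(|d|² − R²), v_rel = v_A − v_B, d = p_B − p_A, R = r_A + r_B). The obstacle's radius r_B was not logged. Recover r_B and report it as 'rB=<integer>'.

m = 1115
d = (11, -5);  v_rel = (5, -4),  |v_rel|² = 41
v_rel×d = (5)·(-5) − (-4)·(11) = 19
since m = R²·41 − 19²:  R² = (361 + 1115) / 41 = 36
R = √36 = 6  ⇒  r_B = 6 − 4 = 2

rB=2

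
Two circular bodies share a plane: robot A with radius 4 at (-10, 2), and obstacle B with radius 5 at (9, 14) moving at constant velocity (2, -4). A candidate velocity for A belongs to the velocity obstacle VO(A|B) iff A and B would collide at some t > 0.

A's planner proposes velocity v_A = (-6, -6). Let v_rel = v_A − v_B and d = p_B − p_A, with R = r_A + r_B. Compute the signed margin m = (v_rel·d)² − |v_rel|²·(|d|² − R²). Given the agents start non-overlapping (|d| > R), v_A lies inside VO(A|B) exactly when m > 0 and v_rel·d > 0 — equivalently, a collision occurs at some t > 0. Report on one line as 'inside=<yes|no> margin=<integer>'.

d = (19, 12),  |d|² = 505;  R = 4+5 = 9,  c = 505−9² = 424
v_rel = (-8, -2),  |v_rel|² = 68;  v_rel·d = (-8)·(19) + (-2)·(12) = -176
68·t² + 352·t + 424 = 0  ⇒  m = (-176)² − 68·424 = 2144
m = 2144 > 0,  v_rel·d = -176 < 0  ⇒  outside

inside=no margin=2144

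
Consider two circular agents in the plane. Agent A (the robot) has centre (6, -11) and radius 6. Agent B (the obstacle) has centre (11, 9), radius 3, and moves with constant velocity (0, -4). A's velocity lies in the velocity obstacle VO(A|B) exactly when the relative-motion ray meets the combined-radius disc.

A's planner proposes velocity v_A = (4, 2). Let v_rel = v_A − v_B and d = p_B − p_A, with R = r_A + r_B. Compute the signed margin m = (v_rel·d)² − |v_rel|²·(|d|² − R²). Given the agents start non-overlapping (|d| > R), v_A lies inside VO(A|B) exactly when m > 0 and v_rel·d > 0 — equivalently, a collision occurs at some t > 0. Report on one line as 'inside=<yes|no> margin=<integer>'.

d = (5, 20),  |d|² = 425;  R = 6+3 = 9,  c = 425−9² = 344
v_rel = (4, 6),  |v_rel|² = 52;  v_rel·d = (4)·(5) + (6)·(20) = 140
52·t² − 280·t + 344 = 0  ⇒  m = 140² − 52·344 = 1712
m = 1712 > 0,  v_rel·d = 140 > 0  ⇒  inside

inside=yes margin=1712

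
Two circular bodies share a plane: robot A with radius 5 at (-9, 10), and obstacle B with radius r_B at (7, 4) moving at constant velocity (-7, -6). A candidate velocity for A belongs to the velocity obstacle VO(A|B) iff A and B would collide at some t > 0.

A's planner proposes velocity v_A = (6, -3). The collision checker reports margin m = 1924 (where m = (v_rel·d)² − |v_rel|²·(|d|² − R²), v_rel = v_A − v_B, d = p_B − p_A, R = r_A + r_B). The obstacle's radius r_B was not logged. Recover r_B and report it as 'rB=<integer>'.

m = 1924
d = (16, -6);  v_rel = (13, 3),  |v_rel|² = 178
v_rel×d = (13)·(-6) − (3)·(16) = -126
since m = R²·178 − (-126)²:  R² = (15876 + 1924) / 178 = 100
R = √100 = 10  ⇒  r_B = 10 − 5 = 5

rB=5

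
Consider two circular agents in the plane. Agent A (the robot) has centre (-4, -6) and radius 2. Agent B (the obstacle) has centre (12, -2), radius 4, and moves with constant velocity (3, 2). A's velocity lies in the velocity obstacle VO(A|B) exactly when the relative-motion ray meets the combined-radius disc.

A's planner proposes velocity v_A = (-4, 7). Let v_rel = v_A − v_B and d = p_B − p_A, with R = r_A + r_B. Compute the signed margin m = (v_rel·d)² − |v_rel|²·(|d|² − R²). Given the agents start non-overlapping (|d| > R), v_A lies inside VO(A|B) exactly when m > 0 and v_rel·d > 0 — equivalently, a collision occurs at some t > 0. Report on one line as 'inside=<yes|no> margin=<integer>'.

d = (16, 4),  |d|² = 272;  R = 2+4 = 6,  c = 272−6² = 236
v_rel = (-7, 5),  |v_rel|² = 74;  v_rel·d = (-7)·(16) + (5)·(4) = -92
74·t² + 184·t + 236 = 0  ⇒  m = (-92)² − 74·236 = -9000
m = -9000 < 0,  v_rel·d = -92 < 0  ⇒  outside

inside=no margin=-9000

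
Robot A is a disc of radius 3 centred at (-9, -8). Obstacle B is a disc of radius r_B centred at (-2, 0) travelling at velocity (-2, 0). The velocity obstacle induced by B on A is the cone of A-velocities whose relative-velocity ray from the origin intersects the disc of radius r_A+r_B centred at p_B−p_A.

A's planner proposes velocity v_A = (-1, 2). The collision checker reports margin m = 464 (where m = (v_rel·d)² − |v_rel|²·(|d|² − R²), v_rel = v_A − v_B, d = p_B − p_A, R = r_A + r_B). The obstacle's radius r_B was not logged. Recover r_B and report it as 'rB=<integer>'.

m = 464
d = (7, 8);  v_rel = (1, 2),  |v_rel|² = 5
v_rel×d = (1)·(8) − (2)·(7) = -6
since m = R²·5 − (-6)²:  R² = (36 + 464) / 5 = 100
R = √100 = 10  ⇒  r_B = 10 − 3 = 7

rB=7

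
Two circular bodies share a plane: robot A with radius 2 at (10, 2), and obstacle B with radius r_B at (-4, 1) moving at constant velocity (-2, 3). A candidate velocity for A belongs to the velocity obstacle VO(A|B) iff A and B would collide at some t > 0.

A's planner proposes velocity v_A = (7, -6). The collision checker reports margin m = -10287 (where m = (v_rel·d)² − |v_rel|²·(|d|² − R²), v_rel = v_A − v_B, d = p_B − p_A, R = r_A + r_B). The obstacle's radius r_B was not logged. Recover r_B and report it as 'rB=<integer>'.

m = -10287
d = (-14, -1);  v_rel = (9, -9),  |v_rel|² = 162
v_rel×d = (9)·(-1) − (-9)·(-14) = -135
since m = R²·162 − (-135)²:  R² = (18225 + -10287) / 162 = 49
R = √49 = 7  ⇒  r_B = 7 − 2 = 5

rB=5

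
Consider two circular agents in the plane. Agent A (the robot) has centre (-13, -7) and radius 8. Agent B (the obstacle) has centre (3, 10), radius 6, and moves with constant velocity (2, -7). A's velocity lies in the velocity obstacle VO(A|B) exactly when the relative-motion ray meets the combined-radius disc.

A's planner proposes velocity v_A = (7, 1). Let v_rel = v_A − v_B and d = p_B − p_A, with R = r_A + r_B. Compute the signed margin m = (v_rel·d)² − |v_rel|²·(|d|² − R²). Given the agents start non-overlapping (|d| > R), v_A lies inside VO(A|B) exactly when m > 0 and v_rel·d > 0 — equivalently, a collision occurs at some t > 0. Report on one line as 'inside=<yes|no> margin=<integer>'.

d = (16, 17),  |d|² = 545;  R = 8+6 = 14,  c = 545−14² = 349
v_rel = (5, 8),  |v_rel|² = 89;  v_rel·d = (5)·(16) + (8)·(17) = 216
89·t² − 432·t + 349 = 0  ⇒  m = 216² − 89·349 = 15595
m = 15595 > 0,  v_rel·d = 216 > 0  ⇒  inside

inside=yes margin=15595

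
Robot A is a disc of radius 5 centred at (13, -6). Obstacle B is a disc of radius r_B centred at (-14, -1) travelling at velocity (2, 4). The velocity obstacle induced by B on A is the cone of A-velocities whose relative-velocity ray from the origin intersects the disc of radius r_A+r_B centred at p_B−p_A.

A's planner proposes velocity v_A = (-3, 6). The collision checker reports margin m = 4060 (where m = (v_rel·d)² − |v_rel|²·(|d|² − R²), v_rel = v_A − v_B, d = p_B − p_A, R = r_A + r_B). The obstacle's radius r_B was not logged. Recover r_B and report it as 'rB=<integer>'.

m = 4060
d = (-27, 5);  v_rel = (-5, 2),  |v_rel|² = 29
v_rel×d = (-5)·(5) − (2)·(-27) = 29
since m = R²·29 − 29²:  R² = (841 + 4060) / 29 = 169
R = √169 = 13  ⇒  r_B = 13 − 5 = 8

rB=8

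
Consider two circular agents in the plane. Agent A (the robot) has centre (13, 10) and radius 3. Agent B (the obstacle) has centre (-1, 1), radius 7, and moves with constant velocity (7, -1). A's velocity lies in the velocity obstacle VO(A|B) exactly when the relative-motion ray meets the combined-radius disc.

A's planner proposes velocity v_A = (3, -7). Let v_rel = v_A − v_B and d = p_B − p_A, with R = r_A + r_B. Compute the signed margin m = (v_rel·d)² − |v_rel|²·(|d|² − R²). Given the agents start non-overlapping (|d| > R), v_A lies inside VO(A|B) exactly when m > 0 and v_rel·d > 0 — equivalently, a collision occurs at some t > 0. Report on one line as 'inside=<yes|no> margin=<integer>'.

d = (-14, -9),  |d|² = 277;  R = 3+7 = 10,  c = 277−10² = 177
v_rel = (-4, -6),  |v_rel|² = 52;  v_rel·d = (-4)·(-14) + (-6)·(-9) = 110
52·t² − 220·t + 177 = 0  ⇒  m = 110² − 52·177 = 2896
m = 2896 > 0,  v_rel·d = 110 > 0  ⇒  inside

inside=yes margin=2896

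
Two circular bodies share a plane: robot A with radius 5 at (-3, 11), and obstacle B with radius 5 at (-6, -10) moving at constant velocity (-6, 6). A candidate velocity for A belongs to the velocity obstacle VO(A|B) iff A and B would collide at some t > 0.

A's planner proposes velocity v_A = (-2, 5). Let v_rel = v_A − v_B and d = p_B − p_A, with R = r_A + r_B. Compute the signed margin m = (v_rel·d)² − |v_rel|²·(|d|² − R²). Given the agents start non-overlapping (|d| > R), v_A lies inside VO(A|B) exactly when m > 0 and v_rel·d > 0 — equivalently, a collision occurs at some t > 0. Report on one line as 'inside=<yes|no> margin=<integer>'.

d = (-3, -21),  |d|² = 450;  R = 5+5 = 10,  c = 450−10² = 350
v_rel = (4, -1),  |v_rel|² = 17;  v_rel·d = (4)·(-3) + (-1)·(-21) = 9
17·t² − 18·t + 350 = 0  ⇒  m = 9² − 17·350 = -5869
m = -5869 < 0,  v_rel·d = 9 > 0  ⇒  outside

inside=no margin=-5869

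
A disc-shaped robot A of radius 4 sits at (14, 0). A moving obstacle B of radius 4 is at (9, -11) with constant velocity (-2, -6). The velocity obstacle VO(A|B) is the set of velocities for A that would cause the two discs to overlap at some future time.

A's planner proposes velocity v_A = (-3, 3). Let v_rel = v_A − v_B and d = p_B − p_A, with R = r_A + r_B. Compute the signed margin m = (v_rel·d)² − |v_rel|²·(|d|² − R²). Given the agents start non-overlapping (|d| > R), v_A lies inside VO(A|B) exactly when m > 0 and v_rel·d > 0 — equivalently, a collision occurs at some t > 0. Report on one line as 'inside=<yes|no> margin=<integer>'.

d = (-5, -11),  |d|² = 146;  R = 4+4 = 8,  c = 146−8² = 82
v_rel = (-1, 9),  |v_rel|² = 82;  v_rel·d = (-1)·(-5) + (9)·(-11) = -94
82·t² + 188·t + 82 = 0  ⇒  m = (-94)² − 82·82 = 2112
m = 2112 > 0,  v_rel·d = -94 < 0  ⇒  outside

inside=no margin=2112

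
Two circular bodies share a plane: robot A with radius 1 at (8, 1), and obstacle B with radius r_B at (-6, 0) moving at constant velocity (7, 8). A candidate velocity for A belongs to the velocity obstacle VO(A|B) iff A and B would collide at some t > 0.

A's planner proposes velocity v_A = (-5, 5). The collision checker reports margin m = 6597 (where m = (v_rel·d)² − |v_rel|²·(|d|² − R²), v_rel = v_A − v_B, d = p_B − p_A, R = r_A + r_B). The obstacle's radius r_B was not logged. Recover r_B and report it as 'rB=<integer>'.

m = 6597
d = (-14, -1);  v_rel = (-12, -3),  |v_rel|² = 153
v_rel×d = (-12)·(-1) − (-3)·(-14) = -30
since m = R²·153 − (-30)²:  R² = (900 + 6597) / 153 = 49
R = √49 = 7  ⇒  r_B = 7 − 1 = 6

rB=6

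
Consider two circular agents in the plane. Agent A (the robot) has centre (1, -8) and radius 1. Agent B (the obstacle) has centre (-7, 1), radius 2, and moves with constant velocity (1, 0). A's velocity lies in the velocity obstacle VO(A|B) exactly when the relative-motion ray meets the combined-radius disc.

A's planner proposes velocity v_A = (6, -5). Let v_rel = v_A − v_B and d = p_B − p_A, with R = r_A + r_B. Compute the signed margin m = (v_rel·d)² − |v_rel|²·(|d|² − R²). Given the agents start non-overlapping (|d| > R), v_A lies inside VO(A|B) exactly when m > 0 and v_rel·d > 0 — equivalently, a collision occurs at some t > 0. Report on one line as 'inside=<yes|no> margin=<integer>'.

d = (-8, 9),  |d|² = 145;  R = 1+2 = 3,  c = 145−3² = 136
v_rel = (5, -5),  |v_rel|² = 50;  v_rel·d = (5)·(-8) + (-5)·(9) = -85
50·t² + 170·t + 136 = 0  ⇒  m = (-85)² − 50·136 = 425
m = 425 > 0,  v_rel·d = -85 < 0  ⇒  outside

inside=no margin=425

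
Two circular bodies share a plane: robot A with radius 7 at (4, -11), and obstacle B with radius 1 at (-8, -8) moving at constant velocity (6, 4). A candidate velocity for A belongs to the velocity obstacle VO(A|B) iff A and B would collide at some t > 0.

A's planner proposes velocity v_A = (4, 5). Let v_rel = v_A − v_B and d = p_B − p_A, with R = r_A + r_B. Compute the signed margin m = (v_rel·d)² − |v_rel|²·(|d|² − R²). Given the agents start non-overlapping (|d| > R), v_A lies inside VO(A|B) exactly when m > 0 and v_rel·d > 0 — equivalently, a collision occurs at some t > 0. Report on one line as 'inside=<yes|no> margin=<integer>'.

d = (-12, 3),  |d|² = 153;  R = 7+1 = 8,  c = 153−8² = 89
v_rel = (-2, 1),  |v_rel|² = 5;  v_rel·d = (-2)·(-12) + (1)·(3) = 27
5·t² − 54·t + 89 = 0  ⇒  m = 27² − 5·89 = 284
m = 284 > 0,  v_rel·d = 27 > 0  ⇒  inside

inside=yes margin=284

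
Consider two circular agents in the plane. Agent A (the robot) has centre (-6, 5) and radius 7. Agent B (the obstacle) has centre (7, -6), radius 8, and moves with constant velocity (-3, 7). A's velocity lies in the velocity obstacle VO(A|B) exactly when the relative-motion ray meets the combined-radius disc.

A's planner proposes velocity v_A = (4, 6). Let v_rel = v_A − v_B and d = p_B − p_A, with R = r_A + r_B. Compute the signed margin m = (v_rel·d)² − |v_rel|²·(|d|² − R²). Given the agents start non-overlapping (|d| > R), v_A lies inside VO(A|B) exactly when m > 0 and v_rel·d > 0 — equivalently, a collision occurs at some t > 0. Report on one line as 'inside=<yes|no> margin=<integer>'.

d = (13, -11),  |d|² = 290;  R = 7+8 = 15,  c = 290−15² = 65
v_rel = (7, -1),  |v_rel|² = 50;  v_rel·d = (7)·(13) + (-1)·(-11) = 102
50·t² − 204·t + 65 = 0  ⇒  m = 102² − 50·65 = 7154
m = 7154 > 0,  v_rel·d = 102 > 0  ⇒  inside

inside=yes margin=7154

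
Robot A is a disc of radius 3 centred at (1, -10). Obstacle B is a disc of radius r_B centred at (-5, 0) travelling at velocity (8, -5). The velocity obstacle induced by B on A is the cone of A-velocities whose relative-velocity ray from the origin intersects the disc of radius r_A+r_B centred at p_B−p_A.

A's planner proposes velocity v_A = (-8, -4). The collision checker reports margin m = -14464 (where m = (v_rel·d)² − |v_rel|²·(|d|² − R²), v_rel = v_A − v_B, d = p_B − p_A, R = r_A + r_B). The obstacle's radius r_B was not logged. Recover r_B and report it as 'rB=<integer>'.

m = -14464
d = (-6, 10);  v_rel = (-16, 1),  |v_rel|² = 257
v_rel×d = (-16)·(10) − (1)·(-6) = -154
since m = R²·257 − (-154)²:  R² = (23716 + -14464) / 257 = 36
R = √36 = 6  ⇒  r_B = 6 − 3 = 3

rB=3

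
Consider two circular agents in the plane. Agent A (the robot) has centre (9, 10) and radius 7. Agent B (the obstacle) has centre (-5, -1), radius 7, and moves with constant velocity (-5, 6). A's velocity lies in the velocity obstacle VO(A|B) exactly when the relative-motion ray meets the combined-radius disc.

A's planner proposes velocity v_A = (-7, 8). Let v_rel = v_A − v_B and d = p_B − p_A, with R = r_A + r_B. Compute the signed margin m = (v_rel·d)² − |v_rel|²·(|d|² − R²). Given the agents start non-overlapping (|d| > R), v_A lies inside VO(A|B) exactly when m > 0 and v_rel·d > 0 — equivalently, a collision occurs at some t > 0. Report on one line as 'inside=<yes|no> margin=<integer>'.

d = (-14, -11),  |d|² = 317;  R = 7+7 = 14,  c = 317−14² = 121
v_rel = (-2, 2),  |v_rel|² = 8;  v_rel·d = (-2)·(-14) + (2)·(-11) = 6
8·t² − 12·t + 121 = 0  ⇒  m = 6² − 8·121 = -932
m = -932 < 0,  v_rel·d = 6 > 0  ⇒  outside

inside=no margin=-932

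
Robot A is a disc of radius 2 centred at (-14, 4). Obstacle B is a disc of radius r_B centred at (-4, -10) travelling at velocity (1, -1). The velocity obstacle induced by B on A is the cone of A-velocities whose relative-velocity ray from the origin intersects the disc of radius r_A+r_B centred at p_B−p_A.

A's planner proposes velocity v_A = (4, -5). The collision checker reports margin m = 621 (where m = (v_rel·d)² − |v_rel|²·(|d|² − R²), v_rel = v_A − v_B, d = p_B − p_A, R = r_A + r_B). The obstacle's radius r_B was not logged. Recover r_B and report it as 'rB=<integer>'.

m = 621
d = (10, -14);  v_rel = (3, -4),  |v_rel|² = 25
v_rel×d = (3)·(-14) − (-4)·(10) = -2
since m = R²·25 − (-2)²:  R² = (4 + 621) / 25 = 25
R = √25 = 5  ⇒  r_B = 5 − 2 = 3

rB=3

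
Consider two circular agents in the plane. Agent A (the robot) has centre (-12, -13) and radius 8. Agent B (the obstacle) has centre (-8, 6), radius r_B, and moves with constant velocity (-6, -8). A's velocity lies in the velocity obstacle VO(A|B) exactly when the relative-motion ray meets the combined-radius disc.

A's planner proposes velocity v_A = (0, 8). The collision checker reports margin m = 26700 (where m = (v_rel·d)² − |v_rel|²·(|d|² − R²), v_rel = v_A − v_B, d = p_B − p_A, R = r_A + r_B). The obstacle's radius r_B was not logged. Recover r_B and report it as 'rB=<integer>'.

m = 26700
d = (4, 19);  v_rel = (6, 16),  |v_rel|² = 292
v_rel×d = (6)·(19) − (16)·(4) = 50
since m = R²·292 − 50²:  R² = (2500 + 26700) / 292 = 100
R = √100 = 10  ⇒  r_B = 10 − 8 = 2

rB=2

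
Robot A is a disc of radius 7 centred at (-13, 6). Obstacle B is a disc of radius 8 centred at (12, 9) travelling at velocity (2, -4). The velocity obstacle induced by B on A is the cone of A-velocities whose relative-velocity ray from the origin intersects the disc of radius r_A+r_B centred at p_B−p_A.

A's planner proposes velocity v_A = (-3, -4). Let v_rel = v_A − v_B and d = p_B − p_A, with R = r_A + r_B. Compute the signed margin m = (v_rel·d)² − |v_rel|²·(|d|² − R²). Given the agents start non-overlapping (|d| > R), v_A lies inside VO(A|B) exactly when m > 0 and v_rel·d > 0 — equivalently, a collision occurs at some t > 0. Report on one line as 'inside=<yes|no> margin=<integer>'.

d = (25, 3),  |d|² = 634;  R = 7+8 = 15,  c = 634−15² = 409
v_rel = (-5, 0),  |v_rel|² = 25;  v_rel·d = (-5)·(25) + (0)·(3) = -125
25·t² + 250·t + 409 = 0  ⇒  m = (-125)² − 25·409 = 5400
m = 5400 > 0,  v_rel·d = -125 < 0  ⇒  outside

inside=no margin=5400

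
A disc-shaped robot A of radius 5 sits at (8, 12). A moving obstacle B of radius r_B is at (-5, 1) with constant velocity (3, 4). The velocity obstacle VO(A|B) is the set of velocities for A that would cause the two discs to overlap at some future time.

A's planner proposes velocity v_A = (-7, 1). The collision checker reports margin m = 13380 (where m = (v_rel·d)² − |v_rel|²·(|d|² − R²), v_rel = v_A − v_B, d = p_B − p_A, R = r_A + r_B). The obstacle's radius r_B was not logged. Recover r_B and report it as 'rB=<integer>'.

m = 13380
d = (-13, -11);  v_rel = (-10, -3),  |v_rel|² = 109
v_rel×d = (-10)·(-11) − (-3)·(-13) = 71
since m = R²·109 − 71²:  R² = (5041 + 13380) / 109 = 169
R = √169 = 13  ⇒  r_B = 13 − 5 = 8

rB=8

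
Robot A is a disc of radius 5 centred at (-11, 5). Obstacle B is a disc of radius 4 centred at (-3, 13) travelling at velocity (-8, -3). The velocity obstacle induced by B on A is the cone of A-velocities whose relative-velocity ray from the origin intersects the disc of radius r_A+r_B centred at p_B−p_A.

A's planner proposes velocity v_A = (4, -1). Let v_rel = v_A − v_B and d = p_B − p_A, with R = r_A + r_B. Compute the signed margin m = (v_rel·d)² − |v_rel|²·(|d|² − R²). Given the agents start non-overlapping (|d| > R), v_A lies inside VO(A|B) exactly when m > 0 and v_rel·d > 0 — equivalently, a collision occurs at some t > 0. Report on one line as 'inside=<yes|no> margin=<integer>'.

d = (8, 8),  |d|² = 128;  R = 5+4 = 9,  c = 128−9² = 47
v_rel = (12, 2),  |v_rel|² = 148;  v_rel·d = (12)·(8) + (2)·(8) = 112
148·t² − 224·t + 47 = 0  ⇒  m = 112² − 148·47 = 5588
m = 5588 > 0,  v_rel·d = 112 > 0  ⇒  inside

inside=yes margin=5588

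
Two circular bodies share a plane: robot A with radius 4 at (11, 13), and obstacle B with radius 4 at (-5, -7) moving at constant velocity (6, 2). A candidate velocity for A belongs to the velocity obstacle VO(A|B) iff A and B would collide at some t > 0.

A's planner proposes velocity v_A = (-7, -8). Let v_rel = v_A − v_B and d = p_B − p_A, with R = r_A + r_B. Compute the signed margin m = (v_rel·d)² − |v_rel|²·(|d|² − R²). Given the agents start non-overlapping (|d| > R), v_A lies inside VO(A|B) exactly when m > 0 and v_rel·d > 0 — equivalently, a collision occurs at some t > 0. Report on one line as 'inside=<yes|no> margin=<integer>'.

d = (-16, -20),  |d|² = 656;  R = 4+4 = 8,  c = 656−8² = 592
v_rel = (-13, -10),  |v_rel|² = 269;  v_rel·d = (-13)·(-16) + (-10)·(-20) = 408
269·t² − 816·t + 592 = 0  ⇒  m = 408² − 269·592 = 7216
m = 7216 > 0,  v_rel·d = 408 > 0  ⇒  inside

inside=yes margin=7216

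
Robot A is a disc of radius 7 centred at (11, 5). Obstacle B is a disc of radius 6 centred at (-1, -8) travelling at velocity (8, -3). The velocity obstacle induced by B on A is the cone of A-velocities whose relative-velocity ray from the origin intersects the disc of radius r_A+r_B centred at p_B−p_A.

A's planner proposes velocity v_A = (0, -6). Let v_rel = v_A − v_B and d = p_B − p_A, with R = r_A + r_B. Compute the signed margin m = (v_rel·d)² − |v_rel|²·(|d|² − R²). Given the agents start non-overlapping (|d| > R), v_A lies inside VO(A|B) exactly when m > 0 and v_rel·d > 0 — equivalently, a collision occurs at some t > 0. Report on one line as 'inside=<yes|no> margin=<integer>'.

d = (-12, -13),  |d|² = 313;  R = 7+6 = 13,  c = 313−13² = 144
v_rel = (-8, -3),  |v_rel|² = 73;  v_rel·d = (-8)·(-12) + (-3)·(-13) = 135
73·t² − 270·t + 144 = 0  ⇒  m = 135² − 73·144 = 7713
m = 7713 > 0,  v_rel·d = 135 > 0  ⇒  inside

inside=yes margin=7713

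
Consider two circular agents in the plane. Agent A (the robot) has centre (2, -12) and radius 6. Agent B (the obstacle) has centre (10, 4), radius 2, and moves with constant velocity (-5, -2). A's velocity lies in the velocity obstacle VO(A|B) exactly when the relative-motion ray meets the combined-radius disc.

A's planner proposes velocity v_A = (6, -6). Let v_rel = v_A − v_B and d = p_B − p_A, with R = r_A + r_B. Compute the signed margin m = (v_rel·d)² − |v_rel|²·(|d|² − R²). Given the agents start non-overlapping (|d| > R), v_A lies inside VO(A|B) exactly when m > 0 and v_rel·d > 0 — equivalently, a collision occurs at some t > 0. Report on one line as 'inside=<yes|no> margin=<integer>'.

d = (8, 16),  |d|² = 320;  R = 6+2 = 8,  c = 320−8² = 256
v_rel = (11, -4),  |v_rel|² = 137;  v_rel·d = (11)·(8) + (-4)·(16) = 24
137·t² − 48·t + 256 = 0  ⇒  m = 24² − 137·256 = -34496
m = -34496 < 0,  v_rel·d = 24 > 0  ⇒  outside

inside=no margin=-34496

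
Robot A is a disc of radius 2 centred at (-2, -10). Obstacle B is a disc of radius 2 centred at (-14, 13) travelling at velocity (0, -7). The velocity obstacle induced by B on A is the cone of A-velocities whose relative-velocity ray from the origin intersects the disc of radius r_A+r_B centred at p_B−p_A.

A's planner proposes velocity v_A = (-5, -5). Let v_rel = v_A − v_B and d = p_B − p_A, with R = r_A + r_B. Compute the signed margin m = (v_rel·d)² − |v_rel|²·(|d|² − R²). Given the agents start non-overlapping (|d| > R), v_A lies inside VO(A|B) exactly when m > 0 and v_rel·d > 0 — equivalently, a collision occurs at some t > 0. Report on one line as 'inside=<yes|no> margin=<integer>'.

d = (-12, 23),  |d|² = 673;  R = 2+2 = 4,  c = 673−4² = 657
v_rel = (-5, 2),  |v_rel|² = 29;  v_rel·d = (-5)·(-12) + (2)·(23) = 106
29·t² − 212·t + 657 = 0  ⇒  m = 106² − 29·657 = -7817
m = -7817 < 0,  v_rel·d = 106 > 0  ⇒  outside

inside=no margin=-7817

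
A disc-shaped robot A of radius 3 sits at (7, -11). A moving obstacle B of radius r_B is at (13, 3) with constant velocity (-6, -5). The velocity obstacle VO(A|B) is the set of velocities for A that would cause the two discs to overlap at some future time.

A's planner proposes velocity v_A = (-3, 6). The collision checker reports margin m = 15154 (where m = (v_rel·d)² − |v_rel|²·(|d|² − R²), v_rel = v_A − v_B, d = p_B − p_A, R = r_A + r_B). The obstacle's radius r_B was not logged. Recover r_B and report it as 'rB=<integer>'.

m = 15154
d = (6, 14);  v_rel = (3, 11),  |v_rel|² = 130
v_rel×d = (3)·(14) − (11)·(6) = -24
since m = R²·130 − (-24)²:  R² = (576 + 15154) / 130 = 121
R = √121 = 11  ⇒  r_B = 11 − 3 = 8

rB=8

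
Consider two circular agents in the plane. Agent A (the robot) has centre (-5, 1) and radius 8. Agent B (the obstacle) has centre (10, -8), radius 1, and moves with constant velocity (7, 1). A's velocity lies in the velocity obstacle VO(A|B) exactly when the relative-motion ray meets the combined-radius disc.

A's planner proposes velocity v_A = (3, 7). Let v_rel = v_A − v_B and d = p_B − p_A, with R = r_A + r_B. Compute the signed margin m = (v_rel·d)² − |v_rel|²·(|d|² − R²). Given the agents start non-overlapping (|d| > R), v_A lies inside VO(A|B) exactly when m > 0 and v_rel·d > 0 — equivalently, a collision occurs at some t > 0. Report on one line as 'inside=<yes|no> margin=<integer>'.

d = (15, -9),  |d|² = 306;  R = 8+1 = 9,  c = 306−9² = 225
v_rel = (-4, 6),  |v_rel|² = 52;  v_rel·d = (-4)·(15) + (6)·(-9) = -114
52·t² + 228·t + 225 = 0  ⇒  m = (-114)² − 52·225 = 1296
m = 1296 > 0,  v_rel·d = -114 < 0  ⇒  outside

inside=no margin=1296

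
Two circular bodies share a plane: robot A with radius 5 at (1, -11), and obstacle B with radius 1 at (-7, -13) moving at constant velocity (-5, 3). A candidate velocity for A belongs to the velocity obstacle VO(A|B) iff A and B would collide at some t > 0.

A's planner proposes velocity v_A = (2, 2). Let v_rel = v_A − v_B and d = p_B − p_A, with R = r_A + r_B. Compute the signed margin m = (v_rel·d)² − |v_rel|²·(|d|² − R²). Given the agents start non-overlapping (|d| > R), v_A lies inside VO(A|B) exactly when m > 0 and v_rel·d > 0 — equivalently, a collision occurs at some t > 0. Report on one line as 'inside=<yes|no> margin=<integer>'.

d = (-8, -2),  |d|² = 68;  R = 5+1 = 6,  c = 68−6² = 32
v_rel = (7, -1),  |v_rel|² = 50;  v_rel·d = (7)·(-8) + (-1)·(-2) = -54
50·t² + 108·t + 32 = 0  ⇒  m = (-54)² − 50·32 = 1316
m = 1316 > 0,  v_rel·d = -54 < 0  ⇒  outside

inside=no margin=1316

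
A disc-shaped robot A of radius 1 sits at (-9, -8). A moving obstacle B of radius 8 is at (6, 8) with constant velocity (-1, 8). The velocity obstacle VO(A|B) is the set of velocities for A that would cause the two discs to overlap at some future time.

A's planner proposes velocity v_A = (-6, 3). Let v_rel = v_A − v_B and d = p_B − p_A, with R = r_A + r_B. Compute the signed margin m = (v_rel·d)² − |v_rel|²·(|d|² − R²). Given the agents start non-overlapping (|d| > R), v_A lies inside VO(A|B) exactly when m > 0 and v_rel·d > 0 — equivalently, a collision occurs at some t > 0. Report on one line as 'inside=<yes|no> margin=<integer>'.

d = (15, 16),  |d|² = 481;  R = 1+8 = 9,  c = 481−9² = 400
v_rel = (-5, -5),  |v_rel|² = 50;  v_rel·d = (-5)·(15) + (-5)·(16) = -155
50·t² + 310·t + 400 = 0  ⇒  m = (-155)² − 50·400 = 4025
m = 4025 > 0,  v_rel·d = -155 < 0  ⇒  outside

inside=no margin=4025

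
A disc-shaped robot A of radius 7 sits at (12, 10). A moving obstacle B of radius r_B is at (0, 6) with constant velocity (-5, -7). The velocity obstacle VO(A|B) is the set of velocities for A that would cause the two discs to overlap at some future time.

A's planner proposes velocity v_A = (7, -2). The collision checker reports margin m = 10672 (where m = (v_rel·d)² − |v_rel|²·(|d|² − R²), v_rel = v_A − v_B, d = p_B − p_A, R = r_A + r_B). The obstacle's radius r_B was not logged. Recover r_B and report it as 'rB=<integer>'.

m = 10672
d = (-12, -4);  v_rel = (12, 5),  |v_rel|² = 169
v_rel×d = (12)·(-4) − (5)·(-12) = 12
since m = R²·169 − 12²:  R² = (144 + 10672) / 169 = 64
R = √64 = 8  ⇒  r_B = 8 − 7 = 1

rB=1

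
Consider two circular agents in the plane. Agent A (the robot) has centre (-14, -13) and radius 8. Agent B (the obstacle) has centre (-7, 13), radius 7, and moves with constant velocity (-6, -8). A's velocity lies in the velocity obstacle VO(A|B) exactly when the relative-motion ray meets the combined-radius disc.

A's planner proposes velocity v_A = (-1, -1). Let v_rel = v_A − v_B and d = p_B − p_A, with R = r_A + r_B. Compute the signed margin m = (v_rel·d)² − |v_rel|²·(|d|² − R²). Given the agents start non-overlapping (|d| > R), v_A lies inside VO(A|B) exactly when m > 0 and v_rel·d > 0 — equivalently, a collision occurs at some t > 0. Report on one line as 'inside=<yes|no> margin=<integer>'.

d = (7, 26),  |d|² = 725;  R = 8+7 = 15,  c = 725−15² = 500
v_rel = (5, 7),  |v_rel|² = 74;  v_rel·d = (5)·(7) + (7)·(26) = 217
74·t² − 434·t + 500 = 0  ⇒  m = 217² − 74·500 = 10089
m = 10089 > 0,  v_rel·d = 217 > 0  ⇒  inside

inside=yes margin=10089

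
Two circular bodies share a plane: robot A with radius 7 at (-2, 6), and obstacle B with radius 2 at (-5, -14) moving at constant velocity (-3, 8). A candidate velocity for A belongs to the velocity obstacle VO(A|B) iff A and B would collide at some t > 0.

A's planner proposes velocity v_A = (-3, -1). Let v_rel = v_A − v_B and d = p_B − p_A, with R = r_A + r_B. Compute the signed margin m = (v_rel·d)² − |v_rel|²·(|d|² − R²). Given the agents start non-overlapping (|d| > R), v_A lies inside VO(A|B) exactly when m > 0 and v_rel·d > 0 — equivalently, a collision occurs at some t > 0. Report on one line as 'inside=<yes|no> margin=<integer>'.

d = (-3, -20),  |d|² = 409;  R = 7+2 = 9,  c = 409−9² = 328
v_rel = (0, -9),  |v_rel|² = 81;  v_rel·d = (0)·(-3) + (-9)·(-20) = 180
81·t² − 360·t + 328 = 0  ⇒  m = 180² − 81·328 = 5832
m = 5832 > 0,  v_rel·d = 180 > 0  ⇒  inside

inside=yes margin=5832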